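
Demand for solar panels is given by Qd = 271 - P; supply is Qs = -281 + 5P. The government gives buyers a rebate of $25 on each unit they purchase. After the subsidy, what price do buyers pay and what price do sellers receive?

Pre-subsidy: 271 - P = -281 + 5P gives P* = 92, Q* = 179.
With the rebate, buyers effectively pay Pb = Ps − 25, where Ps is the price sellers receive.
Demand in terms of Ps becomes Qd = 271 − 1(Ps − 25) = 296 - Ps. Setting this equal to supply: 296 - Ps = -281 + 5Ps, so Ps = 577/6.
Buyers pay Pb = 577/6 − 25 = 427/6; Q' = -281 + 5·(577/6) = 1199/6.

Buyers pay 427/6; sellers receive 577/6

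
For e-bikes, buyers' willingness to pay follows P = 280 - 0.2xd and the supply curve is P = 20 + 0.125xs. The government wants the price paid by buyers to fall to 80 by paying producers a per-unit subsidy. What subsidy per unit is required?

Required subsidy s = 65 per unit

At a buyer price of 80, quantity demanded is 1400 − 5·80 = 1000.
Sellers supply 1000 only when they receive Ps = 20 + 0.125·1000 = 145.
s = Ps − Pb = 145 − 80 = 65.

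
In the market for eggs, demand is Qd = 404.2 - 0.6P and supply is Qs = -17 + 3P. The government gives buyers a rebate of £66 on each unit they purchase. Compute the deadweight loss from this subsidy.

Pre-subsidy: 404.2 - 0.6P = -17 + 3P gives P* = 117, Q* = 334.
With the rebate, buyers effectively pay Pb = Ps − 66, where Ps is the price sellers receive.
Demand in terms of Ps becomes Qd = 404.2 − 0.6(Ps − 66) = 443.8 - 0.6Ps. Setting this equal to supply: 443.8 - 0.6Ps = -17 + 3Ps, so Ps = 128.
Buyers pay Pb = 128 − 66 = 62; Q' = -17 + 3·128 = 367.
The subsidy expands output by 367 − 334 = 33 past the efficient level; on those units the gap between marginal cost and willingness to pay runs from 0 up to 66.
DWL = ½ × 66 × 33 = 1089.

Deadweight loss = £1089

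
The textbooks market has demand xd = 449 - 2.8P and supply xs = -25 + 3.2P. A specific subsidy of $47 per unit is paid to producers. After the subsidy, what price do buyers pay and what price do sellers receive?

Pre-subsidy: 449 - 2.8P = -25 + 3.2P gives P* = 79, x* = 227.8.
With the subsidy, sellers receive Ps = Pb + 47 for each unit, where Pb is the price buyers pay.
Supply in terms of Pb becomes xs = -25 + 3.2(Pb + 47) = 125.4 + 3.2Pb. Setting this equal to demand: 449 - 2.8Pb = 125.4 + 3.2Pb, so Pb = 809/15.
Sellers receive Ps = 809/15 + 47 = 1514/15; x' = 449 − 2.8·(809/15) = 22349/75.

Buyers pay 809/15; sellers receive 1514/15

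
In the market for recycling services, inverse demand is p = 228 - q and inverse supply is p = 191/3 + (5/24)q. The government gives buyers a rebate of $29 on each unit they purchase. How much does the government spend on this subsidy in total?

Pre-subsidy: 228 - q = 191/3 + (5/24)q gives q* = 136 and p* = 92.
With the rebate, buyers effectively pay pb = ps − 29, where ps is the price sellers receive.
On the curves, pb = 228 - q and ps = 191/3 + (5/24)q; the wedge ps − pb = 29 gives 191/3 + (5/24)q − (228 - q) = 29, so q' = 160.
Then pb = 228 − 1·160 = 68 and ps = 191/3 + (5/24)·160 = 97.
Government outlay = subsidy × quantity = 29 × 160 = 4640.

Government cost = $4640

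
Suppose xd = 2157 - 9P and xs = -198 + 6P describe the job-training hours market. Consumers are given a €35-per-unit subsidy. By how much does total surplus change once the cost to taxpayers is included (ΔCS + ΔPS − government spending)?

Net change in total surplus = -€2205

Pre-subsidy: 2157 - 9P = -198 + 6P gives P* = 157, x* = 744.
With the rebate, buyers effectively pay Pb = Ps − 35, where Ps is the price sellers receive.
Demand in terms of Ps becomes xd = 2157 − 9(Ps − 35) = 2472 - 9Ps. Setting this equal to supply: 2472 - 9Ps = -198 + 6Ps, so Ps = 178.
Buyers pay Pb = 178 − 35 = 143; x' = -198 + 6·178 = 870.
ΔCS = ½(744 + 870)(157 − 143) = 11298; ΔPS = ½(744 + 870)(178 − 157) = 16947.
Government spending = 35 × 870 = 30450.
Net change = 11298 + 16947 − 30450 = -2205. The loss equals the DWL triangle ½·35·126.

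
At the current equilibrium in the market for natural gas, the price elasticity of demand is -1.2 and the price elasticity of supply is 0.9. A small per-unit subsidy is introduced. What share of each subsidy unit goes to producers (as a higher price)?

For a small subsidy around the equilibrium, the benefit split depends on the relative slopes, which at a point are proportional to the elasticities.
Buyer share = εs/(εs + |εd|) = 0.9/(0.9 + 1.2) = 3/7; seller share = |εd|/(εs + |εd|) = 4/7.
So producers capture 4/7 of the subsidy.

Producer share = 4/7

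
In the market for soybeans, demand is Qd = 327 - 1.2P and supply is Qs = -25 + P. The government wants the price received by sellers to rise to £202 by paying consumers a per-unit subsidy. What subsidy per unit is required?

Required subsidy s = £77 per unit

At a seller price of 202, quantity supplied is -25 + 1·202 = 177.
Buyers absorb 177 only when they pay Pb with 327 − 1.2·Pb = 177, i.e. Pb = 125.
s = Ps − Pb = 202 − 125 = 77.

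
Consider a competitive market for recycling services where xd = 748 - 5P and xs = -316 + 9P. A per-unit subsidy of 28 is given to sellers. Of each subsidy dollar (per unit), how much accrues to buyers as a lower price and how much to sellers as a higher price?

Pre-subsidy: 748 - 5P = -316 + 9P gives P* = 76, x* = 368.
With the subsidy, sellers receive Ps = Pb + 28 for each unit, where Pb is the price buyers pay.
Supply in terms of Pb becomes xs = -316 + 9(Pb + 28) = -64 + 9Pb. Setting this equal to demand: 748 - 5Pb = -64 + 9Pb, so Pb = 58.
Sellers receive Ps = 58 + 28 = 86; x' = 748 − 5·58 = 458.
Buyers' price falls by P* − Pb = 76 − 58 = 18; sellers' price rises by Ps − P* = 86 − 76 = 10.

Buyers gain 18 per unit; sellers gain 10 per unit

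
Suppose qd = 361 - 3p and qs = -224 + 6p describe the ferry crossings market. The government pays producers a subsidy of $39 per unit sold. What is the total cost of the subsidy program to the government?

Government cost = $9516

Pre-subsidy: 361 - 3p = -224 + 6p gives p* = 65, q* = 166.
With the subsidy, sellers receive ps = pb + 39 for each unit, where pb is the price buyers pay.
Supply in terms of pb becomes qs = -224 + 6(pb + 39) = 10 + 6pb. Setting this equal to demand: 361 - 3pb = 10 + 6pb, so pb = 39.
Sellers receive ps = 39 + 39 = 78; q' = 361 − 3·39 = 244.
Government outlay = subsidy × quantity = 39 × 244 = 9516.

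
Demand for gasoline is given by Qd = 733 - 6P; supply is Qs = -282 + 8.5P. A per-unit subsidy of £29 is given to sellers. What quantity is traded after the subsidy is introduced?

Q' = 415

Pre-subsidy: 733 - 6P = -282 + 8.5P gives P* = 70, Q* = 313.
With the subsidy, sellers receive Ps = Pb + 29 for each unit, where Pb is the price buyers pay.
Supply in terms of Pb becomes Qs = -282 + 8.5(Pb + 29) = -35.5 + 8.5Pb. Setting this equal to demand: 733 - 6Pb = -35.5 + 8.5Pb, so Pb = 53.
Sellers receive Ps = 53 + 29 = 82; Q' = 733 − 6·53 = 415.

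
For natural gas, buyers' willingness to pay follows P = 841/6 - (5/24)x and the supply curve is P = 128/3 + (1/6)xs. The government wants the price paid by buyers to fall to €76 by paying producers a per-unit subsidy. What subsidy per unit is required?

At a buyer price of 76, quantity demanded is 672.8 − 4.8·76 = 308.
Sellers supply 308 only when they receive Ps = 128/3 + (1/6)·308 = 94.
s = Ps − Pb = 94 − 76 = 18.

Required subsidy s = €18 per unit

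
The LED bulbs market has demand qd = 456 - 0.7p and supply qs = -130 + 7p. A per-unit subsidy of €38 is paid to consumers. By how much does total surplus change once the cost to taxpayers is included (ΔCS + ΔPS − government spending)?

Pre-subsidy: 456 - 0.7p = -130 + 7p gives p* = 5860/77, q* = 4430/11.
With the rebate, buyers effectively pay pb = ps − 38, where ps is the price sellers receive.
Demand in terms of ps becomes qd = 456 − 0.7(ps − 38) = 482.6 - 0.7ps. Setting this equal to supply: 482.6 - 0.7ps = -130 + 7ps, so ps = 6126/77.
Buyers pay pb = 6126/77 − 38 = 3200/77; q' = -130 + 7·(6126/77) = 4696/11.
ΔCS = ½(4430/11 + 4696/11)(5860/77 − 3200/77) = 1733940/121; ΔPS = ½(4430/11 + 4696/11)(6126/77 − 5860/77) = 173394/121.
Government spending = 38 × 4696/11 = 178448/11.
Net change = 1733940/121 + 173394/121 − 178448/11 = -5054/11. The loss equals the DWL triangle ½·38·266/11.

Net change in total surplus = -5054/11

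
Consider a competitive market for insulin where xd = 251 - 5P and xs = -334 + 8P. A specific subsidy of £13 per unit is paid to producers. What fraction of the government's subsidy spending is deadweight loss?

Pre-subsidy: 251 - 5P = -334 + 8P gives P* = 45, x* = 26.
With the subsidy, sellers receive Ps = Pb + 13 for each unit, where Pb is the price buyers pay.
Supply in terms of Pb becomes xs = -334 + 8(Pb + 13) = -230 + 8Pb. Setting this equal to demand: 251 - 5Pb = -230 + 8Pb, so Pb = 37.
Sellers receive Ps = 37 + 13 = 50; x' = 251 − 5·37 = 66.
ΔCS = ½(26 + 66)(45 − 37) = 368; ΔPS = ½(26 + 66)(50 − 45) = 230.
Government spending = 13 × 66 = 858.
DWL = ½ × 13 × (66 − 26) = 260; fraction = 260 / 858 = 10/33.

DWL / government spending = 10/33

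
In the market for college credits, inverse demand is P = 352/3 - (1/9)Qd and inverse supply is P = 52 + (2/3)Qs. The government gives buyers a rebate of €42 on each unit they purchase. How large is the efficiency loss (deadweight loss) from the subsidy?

Deadweight loss = €1134

Pre-subsidy: 352/3 - (1/9)Q = 52 + (2/3)Q gives Q* = 84 and P* = 108.
With the rebate, buyers effectively pay Pb = Ps − 42, where Ps is the price sellers receive.
On the curves, Pb = 352/3 - (1/9)Q and Ps = 52 + (2/3)Q; the wedge Ps − Pb = 42 gives 52 + (2/3)Q − (352/3 - (1/9)Q) = 42, so Q' = 138.
Then Pb = 352/3 − (1/9)·138 = 102 and Ps = 52 + (2/3)·138 = 144.
The subsidy expands output by 138 − 84 = 54 past the efficient level; on those units the gap between marginal cost and willingness to pay runs from 0 up to 42.
DWL = ½ × 42 × 54 = 1134.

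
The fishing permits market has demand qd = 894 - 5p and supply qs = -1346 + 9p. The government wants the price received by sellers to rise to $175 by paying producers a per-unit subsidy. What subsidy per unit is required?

At a seller price of 175, quantity supplied is -1346 + 9·175 = 229.
Buyers absorb 229 only when they pay pb with 894 − 5·pb = 229, i.e. pb = 133.
s = ps − pb = 175 − 133 = 42.

Required subsidy s = $42 per unit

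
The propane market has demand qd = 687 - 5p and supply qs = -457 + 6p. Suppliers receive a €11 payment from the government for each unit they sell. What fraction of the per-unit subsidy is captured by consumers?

Pre-subsidy: 687 - 5p = -457 + 6p gives p* = 104, q* = 167.
With the subsidy, sellers receive ps = pb + 11 for each unit, where pb is the price buyers pay.
Supply in terms of pb becomes qs = -457 + 6(pb + 11) = -391 + 6pb. Setting this equal to demand: 687 - 5pb = -391 + 6pb, so pb = 98.
Sellers receive ps = 98 + 11 = 109; q' = 687 − 5·98 = 197.
Buyers' price falls by p* − pb = 104 − 98 = 6; sellers' price rises by ps − p* = 109 − 104 = 5.
So consumers capture 6/11 = 6/11 of each unit of subsidy.

Consumer share = 6/11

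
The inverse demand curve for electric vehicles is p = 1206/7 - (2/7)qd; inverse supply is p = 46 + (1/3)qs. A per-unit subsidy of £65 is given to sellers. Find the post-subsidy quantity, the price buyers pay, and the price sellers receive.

q' = 309; buyers pay £84; sellers receive £149

Pre-subsidy: 1206/7 - (2/7)q = 46 + (1/3)q gives q* = 204 and p* = 114.
With the subsidy, sellers receive ps = pb + 65 for each unit, where pb is the price buyers pay.
On the curves, pb = 1206/7 - (2/7)q and ps = 46 + (1/3)q; the wedge ps − pb = 65 gives 46 + (1/3)q − (1206/7 - (2/7)q) = 65, so q' = 309.
Then pb = 1206/7 − (2/7)·309 = 84 and ps = 46 + (1/3)·309 = 149.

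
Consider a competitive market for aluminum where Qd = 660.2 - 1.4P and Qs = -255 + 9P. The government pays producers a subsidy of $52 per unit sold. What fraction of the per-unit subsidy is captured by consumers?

Pre-subsidy: 660.2 - 1.4P = -255 + 9P gives P* = 88, Q* = 537.
With the subsidy, sellers receive Ps = Pb + 52 for each unit, where Pb is the price buyers pay.
Supply in terms of Pb becomes Qs = -255 + 9(Pb + 52) = 213 + 9Pb. Setting this equal to demand: 660.2 - 1.4Pb = 213 + 9Pb, so Pb = 43.
Sellers receive Ps = 43 + 52 = 95; Q' = 660.2 − 1.4·43 = 600.
Buyers' price falls by P* − Pb = 88 − 43 = 45; sellers' price rises by Ps − P* = 95 − 88 = 7.
So consumers capture 45/52 = 45/52 of each unit of subsidy.

Consumer share = 45/52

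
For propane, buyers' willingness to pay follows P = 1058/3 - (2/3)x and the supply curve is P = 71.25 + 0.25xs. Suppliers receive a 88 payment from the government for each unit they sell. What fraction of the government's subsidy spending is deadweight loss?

Pre-subsidy: 1058/3 - (2/3)x = 71.25 + 0.25x gives x* = 307 and P* = 148.
With the subsidy, sellers receive Ps = Pb + 88 for each unit, where Pb is the price buyers pay.
On the curves, Pb = 1058/3 - (2/3)x and Ps = 71.25 + 0.25x; the wedge Ps − Pb = 88 gives 71.25 + 0.25x − (1058/3 - (2/3)x) = 88, so x' = 403.
Then Pb = 1058/3 − (2/3)·403 = 84 and Ps = 71.25 + 0.25·403 = 172.
ΔCS = ½(307 + 403)(148 − 84) = 22720; ΔPS = ½(307 + 403)(172 − 148) = 8520.
Government spending = 88 × 403 = 35464.
DWL = ½ × 88 × (403 − 307) = 4224; fraction = 4224 / 35464 = 48/403.

DWL / government spending = 48/403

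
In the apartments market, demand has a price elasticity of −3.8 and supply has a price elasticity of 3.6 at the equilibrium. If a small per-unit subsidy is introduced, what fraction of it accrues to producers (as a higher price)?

Producer share = 19/37

For a small subsidy around the equilibrium, the benefit split depends on the relative slopes, which at a point are proportional to the elasticities.
Buyer share = εs/(εs + |εd|) = 3.6/(3.6 + 3.8) = 18/37; seller share = |εd|/(εs + |εd|) = 19/37.
So producers capture 19/37 of the subsidy.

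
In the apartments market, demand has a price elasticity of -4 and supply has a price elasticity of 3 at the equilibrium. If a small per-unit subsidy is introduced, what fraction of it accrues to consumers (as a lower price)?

For a small subsidy around the equilibrium, the benefit split depends on the relative slopes, which at a point are proportional to the elasticities.
Buyer share = εs/(εs + |εd|) = 3/(3 + 4) = 3/7; seller share = |εd|/(εs + |εd|) = 4/7.

Consumer share = 3/7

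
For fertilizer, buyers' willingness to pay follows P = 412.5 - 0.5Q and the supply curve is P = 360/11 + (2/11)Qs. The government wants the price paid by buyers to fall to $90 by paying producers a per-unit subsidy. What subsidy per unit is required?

At a buyer price of 90, quantity demanded is 825 − 2·90 = 645.
Sellers supply 645 only when they receive Ps = 360/11 + (2/11)·645 = 150.
s = Ps − Pb = 150 − 90 = 60.

Required subsidy s = $60 per unit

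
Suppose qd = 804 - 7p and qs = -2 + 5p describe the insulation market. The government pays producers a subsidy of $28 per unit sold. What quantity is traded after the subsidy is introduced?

q' = 415.5

Pre-subsidy: 804 - 7p = -2 + 5p gives p* = 403/6, q* = 2003/6.
With the subsidy, sellers receive ps = pb + 28 for each unit, where pb is the price buyers pay.
Supply in terms of pb becomes qs = -2 + 5(pb + 28) = 138 + 5pb. Setting this equal to demand: 804 - 7pb = 138 + 5pb, so pb = 55.5.
Sellers receive ps = 55.5 + 28 = 83.5; q' = 804 − 7·55.5 = 415.5.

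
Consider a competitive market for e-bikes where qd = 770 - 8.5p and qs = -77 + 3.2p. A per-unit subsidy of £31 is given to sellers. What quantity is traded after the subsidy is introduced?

Pre-subsidy: 770 - 8.5p = -77 + 3.2p gives p* = 8470/117, q* = 18095/117.
With the subsidy, sellers receive ps = pb + 31 for each unit, where pb is the price buyers pay.
Supply in terms of pb becomes qs = -77 + 3.2(pb + 31) = 22.2 + 3.2pb. Setting this equal to demand: 770 - 8.5pb = 22.2 + 3.2pb, so pb = 7478/117.
Sellers receive ps = 7478/117 + 31 = 11105/117; q' = 770 − 8.5·(7478/117) = 26527/117.

q' = 26527/117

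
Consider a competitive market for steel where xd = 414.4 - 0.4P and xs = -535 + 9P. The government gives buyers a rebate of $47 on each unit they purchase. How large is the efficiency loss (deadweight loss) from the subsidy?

Deadweight loss = $423

Pre-subsidy: 414.4 - 0.4P = -535 + 9P gives P* = 101, x* = 374.
With the rebate, buyers effectively pay Pb = Ps − 47, where Ps is the price sellers receive.
Demand in terms of Ps becomes xd = 414.4 − 0.4(Ps − 47) = 433.2 - 0.4Ps. Setting this equal to supply: 433.2 - 0.4Ps = -535 + 9Ps, so Ps = 103.
Buyers pay Pb = 103 − 47 = 56; x' = -535 + 9·103 = 392.
The subsidy expands output by 392 − 374 = 18 past the efficient level; on those units the gap between marginal cost and willingness to pay runs from 0 up to 47.
DWL = ½ × 47 × 18 = 423.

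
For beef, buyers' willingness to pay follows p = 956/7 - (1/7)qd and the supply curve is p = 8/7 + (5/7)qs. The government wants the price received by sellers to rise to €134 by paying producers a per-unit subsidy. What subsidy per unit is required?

Required subsidy s = €24 per unit

At a seller price of 134, quantity supplied is -1.6 + 1.4·134 = 186.
Buyers absorb 186 only when they pay pb = 956/7 − (1/7)·186 = 110.
s = ps − pb = 134 − 110 = 24.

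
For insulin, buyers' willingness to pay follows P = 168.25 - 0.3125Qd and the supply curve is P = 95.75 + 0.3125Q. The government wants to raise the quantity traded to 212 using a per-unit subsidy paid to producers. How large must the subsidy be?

At Q = 212, from the demand curve buyers pay Pb = 168.25 − 0.3125·212 = 102; from the supply curve sellers need Ps = 95.75 + 0.3125·212 = 162.
The subsidy must fill the gap: s = Ps − Pb = 162 − 102 = 60.

Required subsidy s = 60 per unit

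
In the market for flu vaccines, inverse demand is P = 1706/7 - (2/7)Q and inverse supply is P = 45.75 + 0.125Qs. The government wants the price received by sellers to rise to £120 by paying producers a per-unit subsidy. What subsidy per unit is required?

At a seller price of 120, quantity supplied is -366 + 8·120 = 594.
Buyers absorb 594 only when they pay Pb = 1706/7 − (2/7)·594 = 74.
s = Ps − Pb = 120 − 74 = 46.

Required subsidy s = £46 per unit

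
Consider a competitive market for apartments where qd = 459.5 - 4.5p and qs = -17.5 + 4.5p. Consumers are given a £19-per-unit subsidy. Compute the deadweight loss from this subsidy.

Deadweight loss = £406.125

Pre-subsidy: 459.5 - 4.5p = -17.5 + 4.5p gives p* = 53, q* = 221.
With the rebate, buyers effectively pay pb = ps − 19, where ps is the price sellers receive.
Demand in terms of ps becomes qd = 459.5 − 4.5(ps − 19) = 545 - 4.5ps. Setting this equal to supply: 545 - 4.5ps = -17.5 + 4.5ps, so ps = 62.5.
Buyers pay pb = 62.5 − 19 = 43.5; q' = -17.5 + 4.5·62.5 = 263.75.
The subsidy expands output by 263.75 − 221 = 42.75 past the efficient level; on those units the gap between marginal cost and willingness to pay runs from 0 up to 19.
DWL = ½ × 19 × 42.75 = 406.125.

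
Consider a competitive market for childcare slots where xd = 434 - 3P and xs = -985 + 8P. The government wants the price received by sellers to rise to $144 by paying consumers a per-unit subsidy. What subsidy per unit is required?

Required subsidy s = $55 per unit

At a seller price of 144, quantity supplied is -985 + 8·144 = 167.
Buyers absorb 167 only when they pay Pb with 434 − 3·Pb = 167, i.e. Pb = 89.
s = Ps − Pb = 144 − 89 = 55.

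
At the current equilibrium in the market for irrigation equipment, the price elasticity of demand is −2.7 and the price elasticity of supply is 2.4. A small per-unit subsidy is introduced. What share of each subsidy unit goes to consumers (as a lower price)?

For a small subsidy around the equilibrium, the benefit split depends on the relative slopes, which at a point are proportional to the elasticities.
Buyer share = εs/(εs + |εd|) = 2.4/(2.4 + 2.7) = 8/17; seller share = |εd|/(εs + |εd|) = 9/17.

Consumer share = 8/17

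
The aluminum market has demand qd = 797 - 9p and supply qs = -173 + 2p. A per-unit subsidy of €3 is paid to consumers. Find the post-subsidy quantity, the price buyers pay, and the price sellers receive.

q' = 91/11; buyers pay 964/11; sellers receive 997/11

Pre-subsidy: 797 - 9p = -173 + 2p gives p* = 970/11, q* = 37/11.
With the rebate, buyers effectively pay pb = ps − 3, where ps is the price sellers receive.
Demand in terms of ps becomes qd = 797 − 9(ps − 3) = 824 - 9ps. Setting this equal to supply: 824 - 9ps = -173 + 2ps, so ps = 997/11.
Buyers pay pb = 997/11 − 3 = 964/11; q' = -173 + 2·(997/11) = 91/11.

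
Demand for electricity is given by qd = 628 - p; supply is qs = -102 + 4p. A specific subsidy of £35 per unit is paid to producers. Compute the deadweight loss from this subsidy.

Deadweight loss = £490

Pre-subsidy: 628 - p = -102 + 4p gives p* = 146, q* = 482.
With the subsidy, sellers receive ps = pb + 35 for each unit, where pb is the price buyers pay.
Supply in terms of pb becomes qs = -102 + 4(pb + 35) = 38 + 4pb. Setting this equal to demand: 628 - pb = 38 + 4pb, so pb = 118.
Sellers receive ps = 118 + 35 = 153; q' = 628 − 1·118 = 510.
The subsidy expands output by 510 − 482 = 28 past the efficient level; on those units the gap between marginal cost and willingness to pay runs from 0 up to 35.
DWL = ½ × 35 × 28 = 490.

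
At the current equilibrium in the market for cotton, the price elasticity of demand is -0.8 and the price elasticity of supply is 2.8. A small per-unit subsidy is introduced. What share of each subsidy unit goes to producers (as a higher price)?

Producer share = 2/9

For a small subsidy around the equilibrium, the benefit split depends on the relative slopes, which at a point are proportional to the elasticities.
Buyer share = εs/(εs + |εd|) = 2.8/(2.8 + 0.8) = 7/9; seller share = |εd|/(εs + |εd|) = 2/9.
So producers capture 2/9 of the subsidy.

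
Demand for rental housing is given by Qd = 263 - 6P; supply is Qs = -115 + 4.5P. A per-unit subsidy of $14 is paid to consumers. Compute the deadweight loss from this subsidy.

Pre-subsidy: 263 - 6P = -115 + 4.5P gives P* = 36, Q* = 47.
With the rebate, buyers effectively pay Pb = Ps − 14, where Ps is the price sellers receive.
Demand in terms of Ps becomes Qd = 263 − 6(Ps − 14) = 347 - 6Ps. Setting this equal to supply: 347 - 6Ps = -115 + 4.5Ps, so Ps = 44.
Buyers pay Pb = 44 − 14 = 30; Q' = -115 + 4.5·44 = 83.
The subsidy expands output by 83 − 47 = 36 past the efficient level; on those units the gap between marginal cost and willingness to pay runs from 0 up to 14.
DWL = ½ × 14 × 36 = 252.

Deadweight loss = $252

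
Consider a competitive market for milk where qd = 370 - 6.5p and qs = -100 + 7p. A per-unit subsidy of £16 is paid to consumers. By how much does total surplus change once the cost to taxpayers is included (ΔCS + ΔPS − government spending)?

Net change in total surplus = -11648/27

Pre-subsidy: 370 - 6.5p = -100 + 7p gives p* = 940/27, q* = 3880/27.
With the rebate, buyers effectively pay pb = ps − 16, where ps is the price sellers receive.
Demand in terms of ps becomes qd = 370 − 6.5(ps − 16) = 474 - 6.5ps. Setting this equal to supply: 474 - 6.5ps = -100 + 7ps, so ps = 1148/27.
Buyers pay pb = 1148/27 − 16 = 716/27; q' = -100 + 7·(1148/27) = 5336/27.
ΔCS = ½(3880/27 + 5336/27)(940/27 − 716/27) = 114688/81; ΔPS = ½(3880/27 + 5336/27)(1148/27 − 940/27) = 106496/81.
Government spending = 16 × 5336/27 = 85376/27.
Net change = 114688/81 + 106496/81 − 85376/27 = -11648/27. The loss equals the DWL triangle ½·16·1456/27.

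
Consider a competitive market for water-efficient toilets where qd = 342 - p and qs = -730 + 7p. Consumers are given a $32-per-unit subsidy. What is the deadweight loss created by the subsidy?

Deadweight loss = $448

Pre-subsidy: 342 - p = -730 + 7p gives p* = 134, q* = 208.
With the rebate, buyers effectively pay pb = ps − 32, where ps is the price sellers receive.
Demand in terms of ps becomes qd = 342 − 1(ps − 32) = 374 - ps. Setting this equal to supply: 374 - ps = -730 + 7ps, so ps = 138.
Buyers pay pb = 138 − 32 = 106; q' = -730 + 7·138 = 236.
The subsidy expands output by 236 − 208 = 28 past the efficient level; on those units the gap between marginal cost and willingness to pay runs from 0 up to 32.
DWL = ½ × 32 × 28 = 448.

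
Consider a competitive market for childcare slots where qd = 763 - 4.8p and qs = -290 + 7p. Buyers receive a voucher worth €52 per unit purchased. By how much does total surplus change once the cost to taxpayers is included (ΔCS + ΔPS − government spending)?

Pre-subsidy: 763 - 4.8p = -290 + 7p gives p* = 5265/59, q* = 19745/59.
With the rebate, buyers effectively pay pb = ps − 52, where ps is the price sellers receive.
Demand in terms of ps becomes qd = 763 − 4.8(ps − 52) = 1012.6 - 4.8ps. Setting this equal to supply: 1012.6 - 4.8ps = -290 + 7ps, so ps = 6513/59.
Buyers pay pb = 6513/59 − 52 = 3445/59; q' = -290 + 7·(6513/59) = 28481/59.
ΔCS = ½(19745/59 + 28481/59)(5265/59 − 3445/59) = 43885660/3481; ΔPS = ½(19745/59 + 28481/59)(6513/59 − 5265/59) = 30093024/3481.
Government spending = 52 × 28481/59 = 1481012/59.
Net change = 43885660/3481 + 30093024/3481 − 1481012/59 = -227136/59. The loss equals the DWL triangle ½·52·8736/59.

Net change in total surplus = -227136/59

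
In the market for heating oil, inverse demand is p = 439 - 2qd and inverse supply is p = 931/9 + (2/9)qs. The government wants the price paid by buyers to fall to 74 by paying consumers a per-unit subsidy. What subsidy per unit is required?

Required subsidy s = 70 per unit

At a buyer price of 74, quantity demanded is 219.5 − 0.5·74 = 182.5.
Sellers supply 182.5 only when they receive ps = 931/9 + (2/9)·182.5 = 144.
s = ps − pb = 144 − 74 = 70.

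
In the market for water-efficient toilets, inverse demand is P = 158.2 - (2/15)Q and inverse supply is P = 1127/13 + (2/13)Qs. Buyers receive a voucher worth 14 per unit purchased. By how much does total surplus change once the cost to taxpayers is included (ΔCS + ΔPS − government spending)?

Pre-subsidy: 158.2 - (2/15)Q = 1127/13 + (2/13)Q gives Q* = 249 and P* = 125.
With the rebate, buyers effectively pay Pb = Ps − 14, where Ps is the price sellers receive.
On the curves, Pb = 158.2 - (2/15)Q and Ps = 1127/13 + (2/13)Q; the wedge Ps − Pb = 14 gives 1127/13 + (2/13)Q − (158.2 - (2/15)Q) = 14, so Q' = 297.75.
Then Pb = 158.2 − (2/15)·297.75 = 118.5 and Ps = 1127/13 + (2/13)·297.75 = 132.5.
ΔCS = ½(249 + 297.75)(125 − 118.5) = 1776.9375; ΔPS = ½(249 + 297.75)(132.5 − 125) = 2050.3125.
Government spending = 14 × 297.75 = 4168.5.
Net change = 1776.9375 + 2050.3125 − 4168.5 = -341.25. The loss equals the DWL triangle ½·14·48.75.

Net change in total surplus = -341.25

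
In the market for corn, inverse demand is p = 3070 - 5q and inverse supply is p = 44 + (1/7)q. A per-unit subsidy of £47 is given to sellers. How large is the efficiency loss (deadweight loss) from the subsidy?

Deadweight loss = 15463/72

Pre-subsidy: 3070 - 5q = 44 + (1/7)q gives q* = 10591/18 and p* = 2305/18.
With the subsidy, sellers receive ps = pb + 47 for each unit, where pb is the price buyers pay.
On the curves, pb = 3070 - 5q and ps = 44 + (1/7)q; the wedge ps − pb = 47 gives 44 + (1/7)q − (3070 - 5q) = 47, so q' = 21511/36.
Then pb = 3070 − 5·(21511/36) = 2965/36 and ps = 44 + (1/7)·(21511/36) = 4657/36.
The subsidy expands output by 21511/36 − 10591/18 = 329/36 past the efficient level; on those units the gap between marginal cost and willingness to pay runs from 0 up to 47.
DWL = ½ × 47 × 329/36 = 15463/72.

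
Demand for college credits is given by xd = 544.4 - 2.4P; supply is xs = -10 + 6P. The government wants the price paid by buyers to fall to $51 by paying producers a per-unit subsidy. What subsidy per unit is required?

Required subsidy s = $21 per unit

At a buyer price of 51, quantity demanded is 544.4 − 2.4·51 = 422.
Sellers supply 422 only when they receive Ps with -10 + 6·Ps = 422, i.e. Ps = 72.
s = Ps − Pb = 72 − 51 = 21.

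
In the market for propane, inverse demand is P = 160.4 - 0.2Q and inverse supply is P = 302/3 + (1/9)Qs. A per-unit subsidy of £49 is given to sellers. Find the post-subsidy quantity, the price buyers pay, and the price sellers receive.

Q' = 349.5; buyers pay £90.5; sellers receive £139.5

Pre-subsidy: 160.4 - 0.2Q = 302/3 + (1/9)Q gives Q* = 192 and P* = 122.
With the subsidy, sellers receive Ps = Pb + 49 for each unit, where Pb is the price buyers pay.
On the curves, Pb = 160.4 - 0.2Q and Ps = 302/3 + (1/9)Q; the wedge Ps − Pb = 49 gives 302/3 + (1/9)Q − (160.4 - 0.2Q) = 49, so Q' = 349.5.
Then Pb = 160.4 − 0.2·349.5 = 90.5 and Ps = 302/3 + (1/9)·349.5 = 139.5.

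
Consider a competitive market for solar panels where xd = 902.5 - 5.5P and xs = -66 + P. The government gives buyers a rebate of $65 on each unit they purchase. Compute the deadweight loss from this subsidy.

Pre-subsidy: 902.5 - 5.5P = -66 + P gives P* = 149, x* = 83.
With the rebate, buyers effectively pay Pb = Ps − 65, where Ps is the price sellers receive.
Demand in terms of Ps becomes xd = 902.5 − 5.5(Ps − 65) = 1260 - 5.5Ps. Setting this equal to supply: 1260 - 5.5Ps = -66 + Ps, so Ps = 204.
Buyers pay Pb = 204 − 65 = 139; x' = -66 + 1·204 = 138.
The subsidy expands output by 138 − 83 = 55 past the efficient level; on those units the gap between marginal cost and willingness to pay runs from 0 up to 65.
DWL = ½ × 65 × 55 = 1787.5.

Deadweight loss = $1787.5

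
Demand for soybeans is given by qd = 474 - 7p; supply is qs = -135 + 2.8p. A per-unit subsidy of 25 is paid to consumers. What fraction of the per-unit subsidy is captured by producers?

Pre-subsidy: 474 - 7p = -135 + 2.8p gives p* = 435/7, q* = 39.
With the rebate, buyers effectively pay pb = ps − 25, where ps is the price sellers receive.
Demand in terms of ps becomes qd = 474 − 7(ps − 25) = 649 - 7ps. Setting this equal to supply: 649 - 7ps = -135 + 2.8ps, so ps = 80.
Buyers pay pb = 80 − 25 = 55; q' = -135 + 2.8·80 = 89.
Buyers' price falls by p* − pb = 435/7 − 55 = 50/7; sellers' price rises by ps − p* = 80 − 435/7 = 125/7.
So producers capture (125/7)/25 = 5/7 of each unit of subsidy.

Producer share = 5/7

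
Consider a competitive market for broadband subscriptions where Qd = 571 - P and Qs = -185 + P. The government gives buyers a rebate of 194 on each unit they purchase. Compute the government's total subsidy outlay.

Pre-subsidy: 571 - P = -185 + P gives P* = 378, Q* = 193.
With the rebate, buyers effectively pay Pb = Ps − 194, where Ps is the price sellers receive.
Demand in terms of Ps becomes Qd = 571 − 1(Ps − 194) = 765 - Ps. Setting this equal to supply: 765 - Ps = -185 + Ps, so Ps = 475.
Buyers pay Pb = 475 − 194 = 281; Q' = -185 + 1·475 = 290.
Government outlay = subsidy × quantity = 194 × 290 = 56260.

Government cost = 56260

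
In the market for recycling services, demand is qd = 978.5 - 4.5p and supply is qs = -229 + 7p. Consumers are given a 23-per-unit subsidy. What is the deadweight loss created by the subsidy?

Deadweight loss = 724.5

Pre-subsidy: 978.5 - 4.5p = -229 + 7p gives p* = 105, q* = 506.
With the rebate, buyers effectively pay pb = ps − 23, where ps is the price sellers receive.
Demand in terms of ps becomes qd = 978.5 − 4.5(ps − 23) = 1082 - 4.5ps. Setting this equal to supply: 1082 - 4.5ps = -229 + 7ps, so ps = 114.
Buyers pay pb = 114 − 23 = 91; q' = -229 + 7·114 = 569.
The subsidy expands output by 569 − 506 = 63 past the efficient level; on those units the gap between marginal cost and willingness to pay runs from 0 up to 23.
DWL = ½ × 23 × 63 = 724.5.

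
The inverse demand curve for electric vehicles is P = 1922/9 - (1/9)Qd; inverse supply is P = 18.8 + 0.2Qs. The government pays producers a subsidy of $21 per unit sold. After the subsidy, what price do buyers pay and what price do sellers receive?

Pre-subsidy: 1922/9 - (1/9)Q = 18.8 + 0.2Q gives Q* = 626 and P* = 144.
With the subsidy, sellers receive Ps = Pb + 21 for each unit, where Pb is the price buyers pay.
On the curves, Pb = 1922/9 - (1/9)Q and Ps = 18.8 + 0.2Q; the wedge Ps − Pb = 21 gives 18.8 + 0.2Q − (1922/9 - (1/9)Q) = 21, so Q' = 693.5.
Then Pb = 1922/9 − (1/9)·693.5 = 136.5 and Ps = 18.8 + 0.2·693.5 = 157.5.

Buyers pay $136.5; sellers receive $157.5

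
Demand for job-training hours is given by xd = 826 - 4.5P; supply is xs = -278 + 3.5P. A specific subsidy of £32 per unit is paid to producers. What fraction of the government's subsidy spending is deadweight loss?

DWL / government spending = 63/536

Pre-subsidy: 826 - 4.5P = -278 + 3.5P gives P* = 138, x* = 205.
With the subsidy, sellers receive Ps = Pb + 32 for each unit, where Pb is the price buyers pay.
Supply in terms of Pb becomes xs = -278 + 3.5(Pb + 32) = -166 + 3.5Pb. Setting this equal to demand: 826 - 4.5Pb = -166 + 3.5Pb, so Pb = 124.
Sellers receive Ps = 124 + 32 = 156; x' = 826 − 4.5·124 = 268.
ΔCS = ½(205 + 268)(138 − 124) = 3311; ΔPS = ½(205 + 268)(156 − 138) = 4257.
Government spending = 32 × 268 = 8576.
DWL = ½ × 32 × (268 − 205) = 1008; fraction = 1008 / 8576 = 63/536.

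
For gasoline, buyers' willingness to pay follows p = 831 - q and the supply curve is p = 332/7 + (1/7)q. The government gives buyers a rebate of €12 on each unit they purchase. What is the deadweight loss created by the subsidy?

Deadweight loss = €63

Pre-subsidy: 831 - q = 332/7 + (1/7)q gives q* = 685.625 and p* = 145.375.
With the rebate, buyers effectively pay pb = ps − 12, where ps is the price sellers receive.
On the curves, pb = 831 - q and ps = 332/7 + (1/7)q; the wedge ps − pb = 12 gives 332/7 + (1/7)q − (831 - q) = 12, so q' = 696.125.
Then pb = 831 − 1·696.125 = 134.875 and ps = 332/7 + (1/7)·696.125 = 146.875.
The subsidy expands output by 696.125 − 685.625 = 10.5 past the efficient level; on those units the gap between marginal cost and willingness to pay runs from 0 up to 12.
DWL = ½ × 12 × 10.5 = 63.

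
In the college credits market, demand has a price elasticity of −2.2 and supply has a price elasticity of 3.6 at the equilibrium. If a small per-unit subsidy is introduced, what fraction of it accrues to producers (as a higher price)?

Producer share = 11/29

For a small subsidy around the equilibrium, the benefit split depends on the relative slopes, which at a point are proportional to the elasticities.
Buyer share = εs/(εs + |εd|) = 3.6/(3.6 + 2.2) = 18/29; seller share = |εd|/(εs + |εd|) = 11/29.
So producers capture 11/29 of the subsidy.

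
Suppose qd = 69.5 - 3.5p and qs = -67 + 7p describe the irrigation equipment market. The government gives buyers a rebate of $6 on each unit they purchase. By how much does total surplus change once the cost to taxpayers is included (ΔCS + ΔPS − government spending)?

Net change in total surplus = -$42

Pre-subsidy: 69.5 - 3.5p = -67 + 7p gives p* = 13, q* = 24.
With the rebate, buyers effectively pay pb = ps − 6, where ps is the price sellers receive.
Demand in terms of ps becomes qd = 69.5 − 3.5(ps − 6) = 90.5 - 3.5ps. Setting this equal to supply: 90.5 - 3.5ps = -67 + 7ps, so ps = 15.
Buyers pay pb = 15 − 6 = 9; q' = -67 + 7·15 = 38.
ΔCS = ½(24 + 38)(13 − 9) = 124; ΔPS = ½(24 + 38)(15 − 13) = 62.
Government spending = 6 × 38 = 228.
Net change = 124 + 62 − 228 = -42. The loss equals the DWL triangle ½·6·14.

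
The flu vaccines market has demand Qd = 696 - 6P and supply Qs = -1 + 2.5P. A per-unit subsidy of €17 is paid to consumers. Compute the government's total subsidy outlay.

Pre-subsidy: 696 - 6P = -1 + 2.5P gives P* = 82, Q* = 204.
With the rebate, buyers effectively pay Pb = Ps − 17, where Ps is the price sellers receive.
Demand in terms of Ps becomes Qd = 696 − 6(Ps − 17) = 798 - 6Ps. Setting this equal to supply: 798 - 6Ps = -1 + 2.5Ps, so Ps = 94.
Buyers pay Pb = 94 − 17 = 77; Q' = -1 + 2.5·94 = 234.
Government outlay = subsidy × quantity = 17 × 234 = 3978.

Government cost = €3978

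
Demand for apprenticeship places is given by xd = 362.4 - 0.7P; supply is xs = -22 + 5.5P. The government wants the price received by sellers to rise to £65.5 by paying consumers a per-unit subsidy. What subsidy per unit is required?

At a seller price of 65.5, quantity supplied is -22 + 5.5·65.5 = 338.25.
Buyers absorb 338.25 only when they pay Pb with 362.4 − 0.7·Pb = 338.25, i.e. Pb = 34.5.
s = Ps − Pb = 65.5 − 34.5 = 31.

Required subsidy s = £31 per unit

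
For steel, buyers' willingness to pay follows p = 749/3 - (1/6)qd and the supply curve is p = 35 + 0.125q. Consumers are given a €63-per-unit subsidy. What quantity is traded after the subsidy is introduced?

q' = 952

Pre-subsidy: 749/3 - (1/6)q = 35 + 0.125q gives q* = 736 and p* = 127.
With the rebate, buyers effectively pay pb = ps − 63, where ps is the price sellers receive.
On the curves, pb = 749/3 - (1/6)q and ps = 35 + 0.125q; the wedge ps − pb = 63 gives 35 + 0.125q − (749/3 - (1/6)q) = 63, so q' = 952.
Then pb = 749/3 − (1/6)·952 = 91 and ps = 35 + 0.125·952 = 154.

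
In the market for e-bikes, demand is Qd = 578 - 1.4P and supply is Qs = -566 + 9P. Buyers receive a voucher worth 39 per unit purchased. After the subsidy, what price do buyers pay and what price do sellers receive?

Buyers pay 76.25; sellers receive 115.25

Pre-subsidy: 578 - 1.4P = -566 + 9P gives P* = 110, Q* = 424.
With the rebate, buyers effectively pay Pb = Ps − 39, where Ps is the price sellers receive.
Demand in terms of Ps becomes Qd = 578 − 1.4(Ps − 39) = 632.6 - 1.4Ps. Setting this equal to supply: 632.6 - 1.4Ps = -566 + 9Ps, so Ps = 115.25.
Buyers pay Pb = 115.25 − 39 = 76.25; Q' = -566 + 9·115.25 = 471.25.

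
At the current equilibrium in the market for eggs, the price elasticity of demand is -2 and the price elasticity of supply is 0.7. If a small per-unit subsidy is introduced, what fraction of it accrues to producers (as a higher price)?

Producer share = 20/27

For a small subsidy around the equilibrium, the benefit split depends on the relative slopes, which at a point are proportional to the elasticities.
Buyer share = εs/(εs + |εd|) = 0.7/(0.7 + 2) = 7/27; seller share = |εd|/(εs + |εd|) = 20/27.
So producers capture 20/27 of the subsidy.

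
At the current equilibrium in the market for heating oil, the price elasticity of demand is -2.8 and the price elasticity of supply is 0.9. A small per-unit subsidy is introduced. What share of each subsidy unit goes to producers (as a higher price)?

For a small subsidy around the equilibrium, the benefit split depends on the relative slopes, which at a point are proportional to the elasticities.
Buyer share = εs/(εs + |εd|) = 0.9/(0.9 + 2.8) = 9/37; seller share = |εd|/(εs + |εd|) = 28/37.
So producers capture 28/37 of the subsidy.

Producer share = 28/37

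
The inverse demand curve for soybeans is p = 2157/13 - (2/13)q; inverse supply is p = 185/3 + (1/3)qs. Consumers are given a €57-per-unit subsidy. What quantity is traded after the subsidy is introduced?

Pre-subsidy: 2157/13 - (2/13)q = 185/3 + (1/3)q gives q* = 214 and p* = 133.
With the rebate, buyers effectively pay pb = ps − 57, where ps is the price sellers receive.
On the curves, pb = 2157/13 - (2/13)q and ps = 185/3 + (1/3)q; the wedge ps − pb = 57 gives 185/3 + (1/3)q − (2157/13 - (2/13)q) = 57, so q' = 331.
Then pb = 2157/13 − (2/13)·331 = 115 and ps = 185/3 + (1/3)·331 = 172.

q' = 331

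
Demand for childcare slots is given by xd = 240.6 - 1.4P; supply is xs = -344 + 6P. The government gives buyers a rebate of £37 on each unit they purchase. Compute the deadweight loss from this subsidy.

Pre-subsidy: 240.6 - 1.4P = -344 + 6P gives P* = 79, x* = 130.
With the rebate, buyers effectively pay Pb = Ps − 37, where Ps is the price sellers receive.
Demand in terms of Ps becomes xd = 240.6 − 1.4(Ps − 37) = 292.4 - 1.4Ps. Setting this equal to supply: 292.4 - 1.4Ps = -344 + 6Ps, so Ps = 86.
Buyers pay Pb = 86 − 37 = 49; x' = -344 + 6·86 = 172.
The subsidy expands output by 172 − 130 = 42 past the efficient level; on those units the gap between marginal cost and willingness to pay runs from 0 up to 37.
DWL = ½ × 37 × 42 = 777.

Deadweight loss = £777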